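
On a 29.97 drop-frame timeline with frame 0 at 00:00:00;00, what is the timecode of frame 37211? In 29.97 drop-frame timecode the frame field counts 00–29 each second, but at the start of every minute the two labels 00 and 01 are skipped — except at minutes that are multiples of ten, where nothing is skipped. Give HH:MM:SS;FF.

00:20:41;17

Ten DF minutes hold 17982 frames, so frame 37211 lies in block 2 (frames 35964–53945) with 1247 frames into that block.
The block's first minute is 1800 frames and the rest 1798 each; 1247 frames reaches minute 0, so 2 × 18 + 0 × 2 = 36 labels have been skipped so far.
Adding those back, label number 37211 + 36 = 37247 at 30 labels/s is 1241 s + 17 f = 0 h 20 min 41 s frame 17, i.e. 00:20:41;17.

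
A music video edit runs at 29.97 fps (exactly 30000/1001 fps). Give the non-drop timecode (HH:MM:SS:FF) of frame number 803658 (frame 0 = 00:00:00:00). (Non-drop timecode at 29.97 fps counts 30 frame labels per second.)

803658 ÷ 30 = 26788 full seconds, remainder 18 frames.
26788 s = 7 h 26 min 28 s.
Timecode: 07:26:28:18.

07:26:28:18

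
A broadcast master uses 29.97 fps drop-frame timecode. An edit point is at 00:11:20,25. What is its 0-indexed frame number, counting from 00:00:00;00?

As if non-drop at 30 labels/s: (0 × 3600 + 11 × 60 + 20) × 30 + 25 = 20425.
Minute boundaries passed: 11; those not divisible by 10: 11 − 1 = 10; dropped labels = 2 × 10 = 20.
Actual frame index = 20425 − 20 = 20405.

20405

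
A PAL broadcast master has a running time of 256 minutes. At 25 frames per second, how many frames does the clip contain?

256 min = 15360 s.
Frames = 15360 × 25 = 384000.

384000 frames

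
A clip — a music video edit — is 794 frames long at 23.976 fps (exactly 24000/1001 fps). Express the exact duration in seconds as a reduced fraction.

Running time = 794 ÷ (24000/1001) = 794 × 1001/24000 = 397397/12000 s.

397397/12000 seconds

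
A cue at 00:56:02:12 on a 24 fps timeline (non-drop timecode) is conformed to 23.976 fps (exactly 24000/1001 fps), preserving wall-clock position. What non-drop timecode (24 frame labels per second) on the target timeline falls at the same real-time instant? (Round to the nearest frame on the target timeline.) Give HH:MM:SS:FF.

Source frame index: (0×3600 + 56×60 + 2) × 24 + 12 = 80700.
Real time: 80700 / (24) = 6725/2 s.
Target frame: (6725/2) × (24000/1001) = 80700000/1001 ≈ 80619.381 → 80619.
At 24 labels/s: frame 80619 → 00:55:59:03.

00:55:59:03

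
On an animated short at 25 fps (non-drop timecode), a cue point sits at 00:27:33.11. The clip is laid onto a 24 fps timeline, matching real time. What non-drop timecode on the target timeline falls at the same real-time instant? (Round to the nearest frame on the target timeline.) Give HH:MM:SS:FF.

00:27:33:11

Source frame index: (0×3600 + 27×60 + 33) × 25 + 11 = 41336.
Real time: 41336 / (25) = 41336/25 s.
Target frame: (41336/25) × (24) = 992064/25 ≈ 39682.560 → 39683.
At 24 labels/s: frame 39683 → 00:27:33:11.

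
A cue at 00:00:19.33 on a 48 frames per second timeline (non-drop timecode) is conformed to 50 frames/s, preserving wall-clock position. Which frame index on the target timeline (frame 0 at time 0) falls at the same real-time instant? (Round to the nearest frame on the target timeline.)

Source frame index: (0×3600 + 0×60 + 19) × 48 + 33 = 945.
Real time: 945 / (48) = 315/16 s.
Target frame: (315/16) × (50) = 7875/8 ≈ 984.375 → 984.

frame 984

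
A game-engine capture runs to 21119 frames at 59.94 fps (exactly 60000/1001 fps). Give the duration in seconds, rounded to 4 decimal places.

Running time = 21119 × 1001/60000 = 21140119/60000 s ≈ 352.3353 s.

352.3353 seconds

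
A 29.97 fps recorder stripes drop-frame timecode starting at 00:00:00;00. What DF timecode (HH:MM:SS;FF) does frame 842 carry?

00:00:28;02

Ten DF minutes hold 17982 frames, so frame 842 lies in block 0 (frames 0–17981) with 842 frames into that block.
The block's first minute is 1800 frames and the rest 1798 each; 842 frames reaches minute 0, so 0 × 18 + 0 × 2 = 0 labels have been skipped so far.
Adding those back, label number 842 + 0 = 842 at 30 labels/s is 28 s + 2 f = 0 h 0 min 28 s frame 2, i.e. 00:00:28;02.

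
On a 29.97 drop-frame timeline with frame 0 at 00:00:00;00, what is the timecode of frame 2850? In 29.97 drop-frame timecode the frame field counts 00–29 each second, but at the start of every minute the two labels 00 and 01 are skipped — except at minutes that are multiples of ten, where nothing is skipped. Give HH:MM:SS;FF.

00:01:35;02

Each 10-minute DF block holds 10 × 60 × 30 − 9 × 2 = 17982 frames. 2850 ÷ 17982 → 0 full blocks, remainder 2850.
Within the partial block the first minute is 1800 frames and each further minute 1798, so 1 further minute boundary passed. Total skipped labels = 18 × 0 + 2 × 1 = 2.
Non-drop label index = 2850 + 2 = 2852; at 30 labels/s that is 00:01:35:02, i.e. DF 00:01:35;02.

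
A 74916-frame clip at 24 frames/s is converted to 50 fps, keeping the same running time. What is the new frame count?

156075 frames

Target frames = source frames × (target rate / source rate) = 74916 × (50)/(24) = 74916 × 25/12 = 156075.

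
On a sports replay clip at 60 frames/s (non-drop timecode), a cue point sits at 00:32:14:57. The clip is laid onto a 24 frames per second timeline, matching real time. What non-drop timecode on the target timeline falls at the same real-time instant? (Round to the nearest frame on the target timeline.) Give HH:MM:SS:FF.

00:32:14:23

Source frame index: (0×3600 + 32×60 + 14) × 60 + 57 = 116097.
Real time: 116097 / (60) = 38699/20 s.
Target frame: (38699/20) × (24) = 232194/5 ≈ 46438.800 → 46439.
At 24 labels/s: frame 46439 → 00:32:14:23.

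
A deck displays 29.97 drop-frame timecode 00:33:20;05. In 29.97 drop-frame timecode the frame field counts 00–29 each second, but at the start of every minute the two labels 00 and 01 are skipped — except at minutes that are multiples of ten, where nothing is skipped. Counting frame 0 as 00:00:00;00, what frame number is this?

As if non-drop at 30 labels/s: (0 × 3600 + 33 × 60 + 20) × 30 + 5 = 60005.
Minute boundaries passed: 33; those not divisible by 10: 33 − 3 = 30; dropped labels = 2 × 30 = 60.
Actual frame index = 60005 − 60 = 59945.

59945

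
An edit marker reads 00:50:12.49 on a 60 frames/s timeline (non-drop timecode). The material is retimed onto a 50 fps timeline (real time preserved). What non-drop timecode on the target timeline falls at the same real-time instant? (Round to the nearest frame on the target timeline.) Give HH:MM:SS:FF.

00:50:12:41

Source frame index: (0×3600 + 50×60 + 12) × 60 + 49 = 180769.
Real time: 180769 / (60) = 180769/60 s.
Target frame: (180769/60) × (50) = 903845/6 ≈ 150640.833 → 150641.
At 50 labels/s: frame 150641 → 00:50:12:41.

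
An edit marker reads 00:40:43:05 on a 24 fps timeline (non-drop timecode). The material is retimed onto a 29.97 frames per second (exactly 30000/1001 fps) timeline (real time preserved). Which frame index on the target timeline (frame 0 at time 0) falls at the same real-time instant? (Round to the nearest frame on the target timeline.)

frame 73223

Source frame index: (0×3600 + 40×60 + 43) × 24 + 5 = 58637.
Real time: 58637 / (24) = 58637/24 s.
Target frame: (58637/24) × (30000/1001) = 73296250/1001 ≈ 73223.027 → 73223.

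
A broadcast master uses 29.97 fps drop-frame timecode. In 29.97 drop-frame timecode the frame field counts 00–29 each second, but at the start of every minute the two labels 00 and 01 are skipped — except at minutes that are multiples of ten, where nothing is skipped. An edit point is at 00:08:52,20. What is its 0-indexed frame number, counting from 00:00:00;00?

15964

As if non-drop at 30 labels/s: (0 × 3600 + 8 × 60 + 52) × 30 + 20 = 15980.
Minute boundaries passed: 8; those not divisible by 10: 8 − 0 = 8; dropped labels = 2 × 8 = 16.
Actual frame index = 15980 − 16 = 15964.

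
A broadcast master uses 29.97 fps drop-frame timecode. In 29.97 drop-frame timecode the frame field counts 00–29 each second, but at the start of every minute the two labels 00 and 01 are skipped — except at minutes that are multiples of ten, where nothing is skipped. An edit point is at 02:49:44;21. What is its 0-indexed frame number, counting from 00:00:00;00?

305235

As if non-drop at 30 labels/s: (2 × 3600 + 49 × 60 + 44) × 30 + 21 = 305541.
Minute boundaries passed: 169; those not divisible by 10: 169 − 16 = 153; dropped labels = 2 × 153 = 306.
Actual frame index = 305541 − 306 = 305235.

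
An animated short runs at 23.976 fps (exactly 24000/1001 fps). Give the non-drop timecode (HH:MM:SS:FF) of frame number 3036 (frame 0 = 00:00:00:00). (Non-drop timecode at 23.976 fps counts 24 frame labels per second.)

00:02:06:12

3036 ÷ 24 = 126 full seconds, remainder 12 frames.
126 s = 0 h 2 min 6 s.
Timecode: 00:02:06:12.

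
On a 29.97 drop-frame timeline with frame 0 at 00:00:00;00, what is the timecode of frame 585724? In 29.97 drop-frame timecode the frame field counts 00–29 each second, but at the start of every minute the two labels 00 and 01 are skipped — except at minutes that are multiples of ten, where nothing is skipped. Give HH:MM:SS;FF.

Ten DF minutes hold 17982 frames, so frame 585724 lies in block 32 (frames 575424–593405) with 10300 frames into that block.
The block's first minute is 1800 frames and the rest 1798 each; 10300 frames reaches minute 5, so 32 × 18 + 5 × 2 = 586 labels have been skipped so far.
Adding those back, label number 585724 + 586 = 586310 at 30 labels/s is 19543 s + 20 f = 5 h 25 min 43 s frame 20, i.e. 05:25:43;20.

05:25:43;20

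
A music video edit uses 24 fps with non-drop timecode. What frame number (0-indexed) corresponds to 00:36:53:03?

Total seconds to the label: (0 × 3600 + 36 × 60 + 53) = 2213.
Frame index = 2213 × 24 + 3 = 53115.

53115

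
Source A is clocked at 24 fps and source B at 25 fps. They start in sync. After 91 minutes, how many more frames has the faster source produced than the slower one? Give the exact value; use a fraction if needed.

5460 frames

91 min = 5460 s.
A emits 24 × 5460 = 131040 frames; B emits 25 × 5460 = 136500.
Difference = 5460 frames; B is ahead of A.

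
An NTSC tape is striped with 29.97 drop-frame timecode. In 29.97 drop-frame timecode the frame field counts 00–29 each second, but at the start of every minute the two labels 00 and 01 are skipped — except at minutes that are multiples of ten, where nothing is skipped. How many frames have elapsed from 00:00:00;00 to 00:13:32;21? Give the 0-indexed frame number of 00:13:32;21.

24357

As if non-drop at 30 labels/s: (0 × 3600 + 13 × 60 + 32) × 30 + 21 = 24381.
Minute boundaries passed: 13; those not divisible by 10: 13 − 1 = 12; dropped labels = 2 × 12 = 24.
Actual frame index = 24381 − 24 = 24357.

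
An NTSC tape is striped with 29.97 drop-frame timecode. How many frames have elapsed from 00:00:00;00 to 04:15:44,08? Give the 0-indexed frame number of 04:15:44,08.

As if non-drop at 30 labels/s: (4 × 3600 + 15 × 60 + 44) × 30 + 8 = 460328.
Minute boundaries passed: 255; those not divisible by 10: 255 − 25 = 230; dropped labels = 2 × 230 = 460.
Actual frame index = 460328 − 460 = 459868.

459868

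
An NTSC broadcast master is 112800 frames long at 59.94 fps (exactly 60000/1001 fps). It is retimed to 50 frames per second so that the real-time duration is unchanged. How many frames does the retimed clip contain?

Target frames = source frames × (target rate / source rate) = 112800 × (50)/(60000/1001) = 112800 × 1001/1200 = 94094.

94094 frames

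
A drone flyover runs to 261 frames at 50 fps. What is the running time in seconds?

5.22 seconds

Running time = 261 / (50) = 5.22 s.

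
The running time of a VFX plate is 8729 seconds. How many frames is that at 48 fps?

418992 frames

Frames = 8729 × 48 = 418992.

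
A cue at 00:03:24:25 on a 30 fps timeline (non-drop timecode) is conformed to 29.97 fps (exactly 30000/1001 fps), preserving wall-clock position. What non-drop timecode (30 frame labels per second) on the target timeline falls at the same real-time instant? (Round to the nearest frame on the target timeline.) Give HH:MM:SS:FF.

00:03:24:19

Source frame index: (0×3600 + 3×60 + 24) × 30 + 25 = 6145.
Real time: 6145 / (30) = 1229/6 s.
Target frame: (1229/6) × (30000/1001) = 6145000/1001 ≈ 6138.861 → 6139.
At 30 labels/s: frame 6139 → 00:03:24:19.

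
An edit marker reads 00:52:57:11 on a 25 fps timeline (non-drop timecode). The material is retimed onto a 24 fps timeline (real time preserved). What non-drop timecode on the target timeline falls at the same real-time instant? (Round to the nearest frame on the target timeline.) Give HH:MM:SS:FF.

Source frame index: (0×3600 + 52×60 + 57) × 25 + 11 = 79436.
Real time: 79436 / (25) = 79436/25 s.
Target frame: (79436/25) × (24) = 1906464/25 ≈ 76258.560 → 76259.
At 24 labels/s: frame 76259 → 00:52:57:11.

00:52:57:11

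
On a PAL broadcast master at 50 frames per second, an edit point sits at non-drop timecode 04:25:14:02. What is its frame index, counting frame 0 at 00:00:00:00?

frame 795702

Total seconds to the label: (4 × 3600 + 25 × 60 + 14) = 15914.
Frame index = 15914 × 50 + 2 = 795702.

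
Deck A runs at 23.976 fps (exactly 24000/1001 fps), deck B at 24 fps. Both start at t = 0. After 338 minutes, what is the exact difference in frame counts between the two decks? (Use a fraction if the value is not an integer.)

338 min = 20280 s.
A emits 24000/1001 × 20280 = 37440000/77 frames; B emits 24 × 20280 = 486720.
Difference = 37440/77 frames (≈ 486.2338); B is ahead of A.

37440/77 frames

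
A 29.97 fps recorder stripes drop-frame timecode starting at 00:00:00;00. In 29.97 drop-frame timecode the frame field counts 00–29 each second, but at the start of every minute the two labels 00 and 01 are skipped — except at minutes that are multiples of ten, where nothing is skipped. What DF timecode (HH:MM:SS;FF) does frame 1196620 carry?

Each 10-minute DF block holds 10 × 60 × 30 − 9 × 2 = 17982 frames. 1196620 ÷ 17982 → 66 full blocks, remainder 9808.
Within the partial block the first minute is 1800 frames and each further minute 1798, so 5 further minute boundaries passed. Total skipped labels = 18 × 66 + 2 × 5 = 1198.
Non-drop label index = 1196620 + 1198 = 1197818; at 30 labels/s that is 11:05:27:08, i.e. DF 11:05:27;08.

11:05:27;08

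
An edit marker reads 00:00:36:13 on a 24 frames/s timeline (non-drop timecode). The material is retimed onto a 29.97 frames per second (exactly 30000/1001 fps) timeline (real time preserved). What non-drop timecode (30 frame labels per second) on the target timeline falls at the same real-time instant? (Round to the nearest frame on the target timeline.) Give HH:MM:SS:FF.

00:00:36:15

Source frame index: (0×3600 + 0×60 + 36) × 24 + 13 = 877.
Real time: 877 / (24) = 877/24 s.
Target frame: (877/24) × (30000/1001) = 1096250/1001 ≈ 1095.155 → 1095.
At 30 labels/s: frame 1095 → 00:00:36:15.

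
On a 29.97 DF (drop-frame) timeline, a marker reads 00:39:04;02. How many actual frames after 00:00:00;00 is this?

70250

As if non-drop at 30 labels/s: (0 × 3600 + 39 × 60 + 4) × 30 + 2 = 70322.
Minute boundaries passed: 39; those not divisible by 10: 39 − 3 = 36; dropped labels = 2 × 36 = 72.
Actual frame index = 70322 − 72 = 70250.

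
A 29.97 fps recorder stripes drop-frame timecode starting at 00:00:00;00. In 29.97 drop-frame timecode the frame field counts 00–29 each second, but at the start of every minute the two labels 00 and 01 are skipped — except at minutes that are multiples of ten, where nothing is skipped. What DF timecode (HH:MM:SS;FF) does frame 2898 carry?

00:01:36;20

Ten DF minutes hold 17982 frames, so frame 2898 lies in block 0 (frames 0–17981) with 2898 frames into that block.
The block's first minute is 1800 frames and the rest 1798 each; 2898 frames reaches minute 1, so 0 × 18 + 1 × 2 = 2 labels have been skipped so far.
Adding those back, label number 2898 + 2 = 2900 at 30 labels/s is 96 s + 20 f = 0 h 1 min 36 s frame 20, i.e. 00:01:36;20.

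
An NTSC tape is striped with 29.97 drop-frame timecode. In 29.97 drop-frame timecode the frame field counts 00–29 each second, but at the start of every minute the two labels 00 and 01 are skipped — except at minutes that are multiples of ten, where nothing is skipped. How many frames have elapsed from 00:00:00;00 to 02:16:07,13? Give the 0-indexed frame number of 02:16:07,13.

As if non-drop at 30 labels/s: (2 × 3600 + 16 × 60 + 7) × 30 + 13 = 245023.
Minute boundaries passed: 136; those not divisible by 10: 136 − 13 = 123; dropped labels = 2 × 123 = 246.
Actual frame index = 245023 − 246 = 244777.

244777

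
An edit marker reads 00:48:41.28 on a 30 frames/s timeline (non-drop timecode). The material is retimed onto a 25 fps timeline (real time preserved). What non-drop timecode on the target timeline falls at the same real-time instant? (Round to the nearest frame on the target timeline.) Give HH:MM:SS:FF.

Source frame index: (0×3600 + 48×60 + 41) × 30 + 28 = 87658.
Real time: 87658 / (30) = 43829/15 s.
Target frame: (43829/15) × (25) = 219145/3 ≈ 73048.333 → 73048.
At 25 labels/s: frame 73048 → 00:48:41:23.

00:48:41:23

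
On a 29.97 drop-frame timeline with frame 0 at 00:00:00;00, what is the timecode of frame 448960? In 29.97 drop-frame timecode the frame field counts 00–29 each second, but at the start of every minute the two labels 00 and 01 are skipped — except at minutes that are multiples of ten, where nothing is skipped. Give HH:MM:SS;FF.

04:09:40;10

Ten DF minutes hold 17982 frames, so frame 448960 lies in block 24 (frames 431568–449549) with 17392 frames into that block.
The block's first minute is 1800 frames and the rest 1798 each; 17392 frames reaches minute 9, so 24 × 18 + 9 × 2 = 450 labels have been skipped so far.
Adding those back, label number 448960 + 450 = 449410 at 30 labels/s is 14980 s + 10 f = 4 h 9 min 40 s frame 10, i.e. 04:09:40;10.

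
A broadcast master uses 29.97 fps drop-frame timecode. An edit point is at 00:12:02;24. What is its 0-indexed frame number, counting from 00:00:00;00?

21662

As if non-drop at 30 labels/s: (0 × 3600 + 12 × 60 + 2) × 30 + 24 = 21684.
Minute boundaries passed: 12; those not divisible by 10: 12 − 1 = 11; dropped labels = 2 × 11 = 22.
Actual frame index = 21684 − 22 = 21662.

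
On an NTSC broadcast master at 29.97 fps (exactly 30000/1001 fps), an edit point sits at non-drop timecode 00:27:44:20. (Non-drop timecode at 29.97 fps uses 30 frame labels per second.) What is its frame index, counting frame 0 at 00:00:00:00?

49940

Total seconds to the label: (0 × 3600 + 27 × 60 + 44) = 1664.
Frame index = 1664 × 30 + 20 = 49940.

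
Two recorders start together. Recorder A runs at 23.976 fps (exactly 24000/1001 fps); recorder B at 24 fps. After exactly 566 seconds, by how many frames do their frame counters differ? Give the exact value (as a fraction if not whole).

A emits 24000/1001 × 566 = 13584000/1001 frames; B emits 24 × 566 = 13584.
Difference = 13584/1001 frames (≈ 13.5704); B is ahead of A.

13584/1001 frames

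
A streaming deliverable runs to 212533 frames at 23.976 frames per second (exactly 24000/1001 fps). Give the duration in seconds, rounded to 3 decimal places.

Running time = 212533 × 1001/24000 = 212745533/24000 s ≈ 8864.397 s.

8864.397 seconds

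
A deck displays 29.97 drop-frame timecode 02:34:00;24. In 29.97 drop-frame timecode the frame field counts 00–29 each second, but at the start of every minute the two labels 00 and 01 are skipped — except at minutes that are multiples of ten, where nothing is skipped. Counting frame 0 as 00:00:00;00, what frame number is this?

276946

As if non-drop at 30 labels/s: (2 × 3600 + 34 × 60 + 0) × 30 + 24 = 277224.
Minute boundaries passed: 154; those not divisible by 10: 154 − 15 = 139; dropped labels = 2 × 139 = 278.
Actual frame index = 277224 − 278 = 276946.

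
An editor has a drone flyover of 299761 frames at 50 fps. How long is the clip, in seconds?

Running time = 299761 / (50) = 5995.22 s.

5995.22 seconds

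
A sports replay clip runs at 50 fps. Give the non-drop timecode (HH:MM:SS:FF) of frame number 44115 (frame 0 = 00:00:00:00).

00:14:42:15

44115 ÷ 50 = 882 full seconds, remainder 15 frames.
882 s = 0 h 14 min 42 s.
Timecode: 00:14:42:15.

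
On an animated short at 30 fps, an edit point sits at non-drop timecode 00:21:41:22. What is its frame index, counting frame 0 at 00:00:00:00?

frame 39052

Total seconds to the label: (0 × 3600 + 21 × 60 + 41) = 1301.
Frame index = 1301 × 30 + 22 = 39052.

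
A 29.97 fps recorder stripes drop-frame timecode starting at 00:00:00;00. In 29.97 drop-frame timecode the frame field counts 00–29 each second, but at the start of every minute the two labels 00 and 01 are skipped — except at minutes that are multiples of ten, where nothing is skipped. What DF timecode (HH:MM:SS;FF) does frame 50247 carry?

Ten DF minutes hold 17982 frames, so frame 50247 lies in block 2 (frames 35964–53945) with 14283 frames into that block.
The block's first minute is 1800 frames and the rest 1798 each; 14283 frames reaches minute 7, so 2 × 18 + 7 × 2 = 50 labels have been skipped so far.
Adding those back, label number 50247 + 50 = 50297 at 30 labels/s is 1676 s + 17 f = 0 h 27 min 56 s frame 17, i.e. 00:27:56;17.

00:27:56;17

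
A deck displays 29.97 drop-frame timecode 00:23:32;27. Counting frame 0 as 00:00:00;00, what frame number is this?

Complete 10-minute blocks: 2, each 17982 frames → 35964.
Remaining 3 whole minutes in the current block: 1800 + 2 × 1798 = 5396 frames.
Within the current minute: 32 × 30 + 27 − 2 = 985 (labels ;00/;01 skipped at this minute). Total = 35964 + 5396 + 985 = 42345.

42345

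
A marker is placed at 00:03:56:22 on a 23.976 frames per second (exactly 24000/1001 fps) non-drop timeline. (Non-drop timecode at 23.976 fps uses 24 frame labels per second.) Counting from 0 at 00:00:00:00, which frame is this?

frame 5686

Total seconds to the label: (0 × 3600 + 3 × 60 + 56) = 236.
Frame index = 236 × 24 + 22 = 5686.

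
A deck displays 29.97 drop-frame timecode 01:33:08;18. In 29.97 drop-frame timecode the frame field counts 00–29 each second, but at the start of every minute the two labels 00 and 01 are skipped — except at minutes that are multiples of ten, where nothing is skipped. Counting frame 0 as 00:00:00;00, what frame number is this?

167490

As if non-drop at 30 labels/s: (1 × 3600 + 33 × 60 + 8) × 30 + 18 = 167658.
Minute boundaries passed: 93; those not divisible by 10: 93 − 9 = 84; dropped labels = 2 × 84 = 168.
Actual frame index = 167658 − 168 = 167490.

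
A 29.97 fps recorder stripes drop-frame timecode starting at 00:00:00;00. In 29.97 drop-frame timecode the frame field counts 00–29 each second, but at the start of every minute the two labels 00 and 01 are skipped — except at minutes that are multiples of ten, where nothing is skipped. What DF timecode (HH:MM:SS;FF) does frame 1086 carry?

00:00:36;06

Each 10-minute DF block holds 10 × 60 × 30 − 9 × 2 = 17982 frames. 1086 ÷ 17982 → 0 full blocks, remainder 1086.
Within the partial block the first minute is 1800 frames and each further minute 1798, so 0 further minute boundaries passed. Total skipped labels = 18 × 0 + 2 × 0 = 0.
Non-drop label index = 1086 + 0 = 1086; at 30 labels/s that is 00:00:36:06, i.e. DF 00:00:36;06.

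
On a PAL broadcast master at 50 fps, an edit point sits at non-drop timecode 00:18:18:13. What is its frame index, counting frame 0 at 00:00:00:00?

frame 54913

Total seconds to the label: (0 × 3600 + 18 × 60 + 18) = 1098.
Frame index = 1098 × 50 + 13 = 54913.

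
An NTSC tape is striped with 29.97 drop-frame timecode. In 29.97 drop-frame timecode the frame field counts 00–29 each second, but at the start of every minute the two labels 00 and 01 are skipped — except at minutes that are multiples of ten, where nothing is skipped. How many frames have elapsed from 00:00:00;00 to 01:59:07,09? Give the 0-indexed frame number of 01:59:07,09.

214203

As if non-drop at 30 labels/s: (1 × 3600 + 59 × 60 + 7) × 30 + 9 = 214419.
Minute boundaries passed: 119; those not divisible by 10: 119 − 11 = 108; dropped labels = 2 × 108 = 216.
Actual frame index = 214419 − 216 = 214203.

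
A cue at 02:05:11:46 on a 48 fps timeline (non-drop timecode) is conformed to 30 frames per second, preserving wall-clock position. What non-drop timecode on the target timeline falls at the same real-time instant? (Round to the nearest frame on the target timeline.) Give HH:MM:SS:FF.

Source frame index: (2×3600 + 5×60 + 11) × 48 + 46 = 360574.
Real time: 360574 / (48) = 180287/24 s.
Target frame: (180287/24) × (30) = 901435/4 ≈ 225358.750 → 225359.
At 30 labels/s: frame 225359 → 02:05:11:29.

02:05:11:29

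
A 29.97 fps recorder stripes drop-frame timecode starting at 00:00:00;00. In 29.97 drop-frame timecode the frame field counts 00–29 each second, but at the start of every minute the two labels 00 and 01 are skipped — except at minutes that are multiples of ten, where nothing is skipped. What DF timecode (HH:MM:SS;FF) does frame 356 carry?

Ten DF minutes hold 17982 frames, so frame 356 lies in block 0 (frames 0–17981) with 356 frames into that block.
The block's first minute is 1800 frames and the rest 1798 each; 356 frames reaches minute 0, so 0 × 18 + 0 × 2 = 0 labels have been skipped so far.
Adding those back, label number 356 + 0 = 356 at 30 labels/s is 11 s + 26 f = 0 h 0 min 11 s frame 26, i.e. 00:00:11;26.

00:00:11;26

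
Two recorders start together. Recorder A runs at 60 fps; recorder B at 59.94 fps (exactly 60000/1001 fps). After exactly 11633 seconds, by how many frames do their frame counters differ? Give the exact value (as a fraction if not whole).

A emits 60 × 11633 = 697980 frames; B emits 60000/1001 × 11633 = 697980000/1001.
Difference = 697980/1001 frames (≈ 697.2827); B is behind A.

697980/1001 frames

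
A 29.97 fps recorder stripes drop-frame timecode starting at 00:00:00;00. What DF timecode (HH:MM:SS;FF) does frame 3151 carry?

00:01:45;03

Ten DF minutes hold 17982 frames, so frame 3151 lies in block 0 (frames 0–17981) with 3151 frames into that block.
The block's first minute is 1800 frames and the rest 1798 each; 3151 frames reaches minute 1, so 0 × 18 + 1 × 2 = 2 labels have been skipped so far.
Adding those back, label number 3151 + 2 = 3153 at 30 labels/s is 105 s + 3 f = 0 h 1 min 45 s frame 3, i.e. 00:01:45;03.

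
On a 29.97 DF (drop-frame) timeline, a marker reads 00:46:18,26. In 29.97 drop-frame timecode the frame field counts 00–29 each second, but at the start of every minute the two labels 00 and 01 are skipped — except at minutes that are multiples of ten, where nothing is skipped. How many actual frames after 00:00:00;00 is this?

As if non-drop at 30 labels/s: (0 × 3600 + 46 × 60 + 18) × 30 + 26 = 83366.
Minute boundaries passed: 46; those not divisible by 10: 46 − 4 = 42; dropped labels = 2 × 42 = 84.
Actual frame index = 83366 − 84 = 83282.

83282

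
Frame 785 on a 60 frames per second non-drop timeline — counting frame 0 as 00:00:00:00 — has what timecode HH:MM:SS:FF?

785 ÷ 60 = 13 full seconds, remainder 5 frames.
13 s = 0 h 0 min 13 s.
Timecode: 00:00:13:05.

00:00:13:05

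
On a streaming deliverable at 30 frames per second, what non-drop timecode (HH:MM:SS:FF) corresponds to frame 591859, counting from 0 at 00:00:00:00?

591859 ÷ 30 = 19728 full seconds, remainder 19 frames.
19728 s = 5 h 28 min 48 s.
Timecode: 05:28:48:19.

05:28:48:19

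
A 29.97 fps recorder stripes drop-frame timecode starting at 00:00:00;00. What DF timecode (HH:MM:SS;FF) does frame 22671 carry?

00:12:36;13

Each 10-minute DF block holds 10 × 60 × 30 − 9 × 2 = 17982 frames. 22671 ÷ 17982 → 1 full block, remainder 4689.
Within the partial block the first minute is 1800 frames and each further minute 1798, so 2 further minute boundaries passed. Total skipped labels = 18 × 1 + 2 × 2 = 22.
Non-drop label index = 22671 + 22 = 22693; at 30 labels/s that is 00:12:36:13, i.e. DF 00:12:36;13.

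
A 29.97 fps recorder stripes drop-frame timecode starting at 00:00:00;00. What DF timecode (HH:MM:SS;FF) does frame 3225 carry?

Ten DF minutes hold 17982 frames, so frame 3225 lies in block 0 (frames 0–17981) with 3225 frames into that block.
The block's first minute is 1800 frames and the rest 1798 each; 3225 frames reaches minute 1, so 0 × 18 + 1 × 2 = 2 labels have been skipped so far.
Adding those back, label number 3225 + 2 = 3227 at 30 labels/s is 107 s + 17 f = 0 h 1 min 47 s frame 17, i.e. 00:01:47;17.

00:01:47;17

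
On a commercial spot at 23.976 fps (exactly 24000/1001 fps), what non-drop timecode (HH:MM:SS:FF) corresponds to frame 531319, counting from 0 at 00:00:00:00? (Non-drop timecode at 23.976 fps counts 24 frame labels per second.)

06:08:58:07

531319 ÷ 24 = 22138 full seconds, remainder 7 frames.
22138 s = 6 h 8 min 58 s.
Timecode: 06:08:58:07.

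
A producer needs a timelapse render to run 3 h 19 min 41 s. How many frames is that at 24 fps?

3 h 19 min 41 s = 11981 s.
Frames = 11981 × 24 = 287544.

287544 frames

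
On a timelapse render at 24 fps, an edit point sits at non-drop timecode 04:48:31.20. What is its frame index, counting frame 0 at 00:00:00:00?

Total seconds to the label: (4 × 3600 + 48 × 60 + 31) = 17311.
Frame index = 17311 × 24 + 20 = 415484.

415484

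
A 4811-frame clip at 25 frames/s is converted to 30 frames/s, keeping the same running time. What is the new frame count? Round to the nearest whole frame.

5773 frames

Frames at target rate = 4811 × (30) / (25) = 28866/5 ≈ 5773.200.
Nearest whole frame: 5773.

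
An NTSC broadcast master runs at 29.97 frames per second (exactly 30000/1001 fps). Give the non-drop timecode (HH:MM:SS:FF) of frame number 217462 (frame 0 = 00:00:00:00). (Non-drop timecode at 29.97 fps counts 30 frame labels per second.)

217462 ÷ 30 = 7248 full seconds, remainder 22 frames.
7248 s = 2 h 0 min 48 s.
Timecode: 02:00:48:22.

02:00:48:22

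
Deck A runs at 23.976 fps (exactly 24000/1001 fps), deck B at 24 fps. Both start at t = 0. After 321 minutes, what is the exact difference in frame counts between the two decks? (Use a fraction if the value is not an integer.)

462240/1001 frames

321 min = 19260 s.
A emits 24000/1001 × 19260 = 462240000/1001 frames; B emits 24 × 19260 = 462240.
Difference = 462240/1001 frames (≈ 461.7782); B is ahead of A.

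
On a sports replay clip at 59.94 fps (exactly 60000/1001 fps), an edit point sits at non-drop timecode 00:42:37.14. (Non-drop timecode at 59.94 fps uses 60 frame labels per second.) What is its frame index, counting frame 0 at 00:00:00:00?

frame 153434

Total seconds to the label: (0 × 3600 + 42 × 60 + 37) = 2557.
Frame index = 2557 × 60 + 14 = 153434.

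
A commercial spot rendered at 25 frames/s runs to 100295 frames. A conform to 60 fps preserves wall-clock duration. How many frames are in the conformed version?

240708 frames

Target frames = source frames × (target rate / source rate) = 100295 × (60)/(25) = 100295 × 12/5 = 240708.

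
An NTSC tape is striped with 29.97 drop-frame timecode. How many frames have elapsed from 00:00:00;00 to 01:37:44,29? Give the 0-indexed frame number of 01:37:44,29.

175773

Complete 10-minute blocks: 9, each 17982 frames → 161838.
Remaining 7 whole minutes in the current block: 1800 + 6 × 1798 = 12588 frames.
Within the current minute: 44 × 30 + 29 − 2 = 1347 (labels ;00/;01 skipped at this minute). Total = 161838 + 12588 + 1347 = 175773.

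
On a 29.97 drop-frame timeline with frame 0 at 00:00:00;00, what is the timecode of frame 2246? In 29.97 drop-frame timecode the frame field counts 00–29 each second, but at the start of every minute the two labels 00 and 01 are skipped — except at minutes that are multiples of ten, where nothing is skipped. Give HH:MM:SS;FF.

00:01:14;28

Ten DF minutes hold 17982 frames, so frame 2246 lies in block 0 (frames 0–17981) with 2246 frames into that block.
The block's first minute is 1800 frames and the rest 1798 each; 2246 frames reaches minute 1, so 0 × 18 + 1 × 2 = 2 labels have been skipped so far.
Adding those back, label number 2246 + 2 = 2248 at 30 labels/s is 74 s + 28 f = 0 h 1 min 14 s frame 28, i.e. 00:01:14;28.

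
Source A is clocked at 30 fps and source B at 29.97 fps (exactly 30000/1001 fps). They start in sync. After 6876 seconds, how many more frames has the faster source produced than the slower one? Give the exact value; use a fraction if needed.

A emits 30 × 6876 = 206280 frames; B emits 30000/1001 × 6876 = 206280000/1001.
Difference = 206280/1001 frames (≈ 206.0739); B is behind A.

206280/1001 frames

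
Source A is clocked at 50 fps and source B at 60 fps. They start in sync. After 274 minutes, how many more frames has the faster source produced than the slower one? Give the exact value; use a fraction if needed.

164400 frames

274 min = 16440 s.
A emits 50 × 16440 = 822000 frames; B emits 60 × 16440 = 986400.
Difference = 164400 frames; B is ahead of A.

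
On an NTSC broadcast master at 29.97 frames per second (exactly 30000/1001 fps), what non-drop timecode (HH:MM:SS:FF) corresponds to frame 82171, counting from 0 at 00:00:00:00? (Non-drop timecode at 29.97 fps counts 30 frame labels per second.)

82171 ÷ 30 = 2739 full seconds, remainder 1 frame.
2739 s = 0 h 45 min 39 s.
Timecode: 00:45:39:01.

00:45:39:01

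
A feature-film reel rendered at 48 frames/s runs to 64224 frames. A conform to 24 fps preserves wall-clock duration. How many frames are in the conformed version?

Target frames = source frames × (target rate / source rate) = 64224 × (24)/(48) = 64224 × 1/2 = 32112.

32112 frames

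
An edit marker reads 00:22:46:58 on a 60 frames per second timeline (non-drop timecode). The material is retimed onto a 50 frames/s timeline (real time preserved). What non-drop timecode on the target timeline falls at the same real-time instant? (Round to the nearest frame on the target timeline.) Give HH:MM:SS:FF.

Source frame index: (0×3600 + 22×60 + 46) × 60 + 58 = 82018.
Real time: 82018 / (60) = 41009/30 s.
Target frame: (41009/30) × (50) = 205045/3 ≈ 68348.333 → 68348.
At 50 labels/s: frame 68348 → 00:22:46:48.

00:22:46:48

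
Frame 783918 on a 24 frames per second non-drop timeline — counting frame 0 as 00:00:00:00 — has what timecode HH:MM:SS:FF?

09:04:23:06

783918 ÷ 24 = 32663 full seconds, remainder 6 frames.
32663 s = 9 h 4 min 23 s.
Timecode: 09:04:23:06.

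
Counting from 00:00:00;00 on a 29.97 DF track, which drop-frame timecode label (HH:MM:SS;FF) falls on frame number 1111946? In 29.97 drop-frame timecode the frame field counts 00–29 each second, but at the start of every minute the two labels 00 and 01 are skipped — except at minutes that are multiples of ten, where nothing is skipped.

10:18:22;00

Ten DF minutes hold 17982 frames, so frame 1111946 lies in block 61 (frames 1096902–1114883) with 15044 frames into that block.
The block's first minute is 1800 frames and the rest 1798 each; 15044 frames reaches minute 8, so 61 × 18 + 8 × 2 = 1114 labels have been skipped so far.
Adding those back, label number 1111946 + 1114 = 1113060 at 30 labels/s is 37102 s + 0 f = 10 h 18 min 22 s frame 0, i.e. 10:18:22;00.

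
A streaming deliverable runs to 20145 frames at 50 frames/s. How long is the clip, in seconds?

402.9 seconds

Running time = 20145 / (50) = 402.9 s.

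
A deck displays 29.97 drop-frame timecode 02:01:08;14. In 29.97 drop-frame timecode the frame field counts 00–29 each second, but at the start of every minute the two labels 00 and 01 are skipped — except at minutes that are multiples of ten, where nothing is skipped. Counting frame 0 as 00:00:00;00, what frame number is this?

As if non-drop at 30 labels/s: (2 × 3600 + 1 × 60 + 8) × 30 + 14 = 218054.
Minute boundaries passed: 121; those not divisible by 10: 121 − 12 = 109; dropped labels = 2 × 109 = 218.
Actual frame index = 218054 − 218 = 217836.

217836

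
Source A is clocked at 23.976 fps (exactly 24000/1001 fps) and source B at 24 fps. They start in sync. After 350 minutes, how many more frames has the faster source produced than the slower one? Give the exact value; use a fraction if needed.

72000/143 frames

350 min = 21000 s.
A emits 24000/1001 × 21000 = 72000000/143 frames; B emits 24 × 21000 = 504000.
Difference = 72000/143 frames (≈ 503.4965); B is ahead of A.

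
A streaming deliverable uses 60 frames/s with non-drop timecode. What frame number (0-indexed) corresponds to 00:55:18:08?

frame 199088

Total seconds to the label: (0 × 3600 + 55 × 60 + 18) = 3318.
Frame index = 3318 × 60 + 8 = 199088.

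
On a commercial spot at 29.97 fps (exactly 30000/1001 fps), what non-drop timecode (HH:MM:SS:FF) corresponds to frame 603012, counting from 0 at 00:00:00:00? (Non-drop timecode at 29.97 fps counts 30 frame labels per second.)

05:35:00:12

603012 ÷ 30 = 20100 full seconds, remainder 12 frames.
20100 s = 5 h 35 min 0 s.
Timecode: 05:35:00:12.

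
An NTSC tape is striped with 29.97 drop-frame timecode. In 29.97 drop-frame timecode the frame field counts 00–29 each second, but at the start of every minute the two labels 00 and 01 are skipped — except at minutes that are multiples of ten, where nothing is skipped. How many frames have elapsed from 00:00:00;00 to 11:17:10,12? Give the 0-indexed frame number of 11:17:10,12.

As if non-drop at 30 labels/s: (11 × 3600 + 17 × 60 + 10) × 30 + 12 = 1218912.
Minute boundaries passed: 677; those not divisible by 10: 677 − 67 = 610; dropped labels = 2 × 610 = 1220.
Actual frame index = 1218912 − 1220 = 1217692.

1217692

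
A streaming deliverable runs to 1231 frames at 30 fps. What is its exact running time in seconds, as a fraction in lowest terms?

Running time = 1231 ÷ (30) = 1231 × 1/30 = 1231/30 s.

1231/30 seconds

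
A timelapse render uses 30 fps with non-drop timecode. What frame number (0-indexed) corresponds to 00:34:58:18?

Total seconds to the label: (0 × 3600 + 34 × 60 + 58) = 2098.
Frame index = 2098 × 30 + 18 = 62958.

62958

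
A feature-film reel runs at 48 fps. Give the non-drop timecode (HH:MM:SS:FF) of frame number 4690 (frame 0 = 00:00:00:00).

00:01:37:34

4690 ÷ 48 = 97 full seconds, remainder 34 frames.
97 s = 0 h 1 min 37 s.
Timecode: 00:01:37:34.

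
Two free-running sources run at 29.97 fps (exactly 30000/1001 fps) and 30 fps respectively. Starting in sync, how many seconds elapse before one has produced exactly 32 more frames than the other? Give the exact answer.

16016/15 seconds

The gap grows by |30 − 30000/1001| = 30/1001 frames per second.
Time for a 32-frame gap: 32 ÷ (30/1001) = 16016/15 s.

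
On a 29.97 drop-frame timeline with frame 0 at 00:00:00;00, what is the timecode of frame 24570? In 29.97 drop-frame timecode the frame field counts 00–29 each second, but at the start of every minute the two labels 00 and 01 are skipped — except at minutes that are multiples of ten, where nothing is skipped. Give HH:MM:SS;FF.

00:13:39;24

Ten DF minutes hold 17982 frames, so frame 24570 lies in block 1 (frames 17982–35963) with 6588 frames into that block.
The block's first minute is 1800 frames and the rest 1798 each; 6588 frames reaches minute 3, so 1 × 18 + 3 × 2 = 24 labels have been skipped so far.
Adding those back, label number 24570 + 24 = 24594 at 30 labels/s is 819 s + 24 f = 0 h 13 min 39 s frame 24, i.e. 00:13:39;24.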